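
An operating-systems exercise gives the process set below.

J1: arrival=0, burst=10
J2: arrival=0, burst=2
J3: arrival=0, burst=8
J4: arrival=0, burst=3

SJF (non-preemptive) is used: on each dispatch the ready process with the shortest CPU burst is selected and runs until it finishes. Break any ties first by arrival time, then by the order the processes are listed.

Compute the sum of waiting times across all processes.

20

Schedule: | J2 0-2 | J4 2-5 | J3 5-13 | J1 13-23 |
Completion: J1=23  J2=2  J3=13  J4=5
Turnaround (C−A): J1=23  J2=2  J3=13  J4=5
Waiting = turnaround − burst: J1=13, J2=0, J3=5, J4=2
Total waiting = 13 + 0 + 5 + 2 = 20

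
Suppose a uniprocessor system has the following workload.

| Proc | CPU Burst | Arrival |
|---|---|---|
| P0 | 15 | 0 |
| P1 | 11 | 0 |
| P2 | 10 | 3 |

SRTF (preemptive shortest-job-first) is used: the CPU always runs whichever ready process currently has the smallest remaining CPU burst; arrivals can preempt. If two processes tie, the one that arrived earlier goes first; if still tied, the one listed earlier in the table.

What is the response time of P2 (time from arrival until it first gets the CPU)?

Schedule: | P1 0-11 | P2 11-21 | P0 21-36 |
Completion: P0=36  P1=11  P2=21
Response(P2) = first start − arrival = 11 − 3 = 8

8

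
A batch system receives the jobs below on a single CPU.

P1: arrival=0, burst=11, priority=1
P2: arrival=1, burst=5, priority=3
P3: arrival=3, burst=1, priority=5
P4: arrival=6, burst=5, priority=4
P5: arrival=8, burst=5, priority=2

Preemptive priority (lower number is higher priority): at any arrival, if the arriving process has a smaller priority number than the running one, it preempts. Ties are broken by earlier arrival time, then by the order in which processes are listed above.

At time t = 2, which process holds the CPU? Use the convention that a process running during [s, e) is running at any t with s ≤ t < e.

Timeline: | P1 0-11 | P5 11-16 | P2 16-21 | P4 21-26 | P3 26-27 |
Completion: P1=11  P2=21  P3=27  P4=26  P5=16

P1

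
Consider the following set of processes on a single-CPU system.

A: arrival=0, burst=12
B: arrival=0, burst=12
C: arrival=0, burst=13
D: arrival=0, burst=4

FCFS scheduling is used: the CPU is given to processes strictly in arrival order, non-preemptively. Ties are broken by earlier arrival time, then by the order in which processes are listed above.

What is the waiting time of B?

Schedule: | A 0-12 | B 12-24 | C 24-37 | D 37-41 |
Completion: A=12  B=24  C=37  D=41
Turnaround (C−A): A=12  B=24  C=37  D=41
Waiting(B) = turnaround − burst = 24 − 12 = 12

12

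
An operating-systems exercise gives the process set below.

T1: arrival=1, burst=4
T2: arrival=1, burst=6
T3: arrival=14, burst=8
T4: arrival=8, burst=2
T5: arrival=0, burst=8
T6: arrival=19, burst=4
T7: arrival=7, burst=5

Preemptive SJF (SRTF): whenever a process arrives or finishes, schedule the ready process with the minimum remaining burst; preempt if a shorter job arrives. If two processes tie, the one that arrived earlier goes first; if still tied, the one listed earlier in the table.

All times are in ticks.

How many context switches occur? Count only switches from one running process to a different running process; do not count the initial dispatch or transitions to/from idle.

9

Schedule: | T5 0-1 | T1 1-5 | T2 5-8 | T4 8-10 | T2 10-13 | T7 13-18 | T5 18-19 | T6 19-23 | T5 23-29 | T3 29-37 |
Completion: T1=5  T2=13  T3=37  T4=10  T5=29  T6=23  T7=18
Turnaround (C−A): T1=4  T2=12  T3=23  T4=2  T5=29  T6=4  T7=11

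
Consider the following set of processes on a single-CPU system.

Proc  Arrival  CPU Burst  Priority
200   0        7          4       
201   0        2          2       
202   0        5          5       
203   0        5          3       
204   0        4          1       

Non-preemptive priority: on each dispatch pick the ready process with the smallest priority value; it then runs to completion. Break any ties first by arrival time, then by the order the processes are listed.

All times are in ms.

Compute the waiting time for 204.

0

Timeline: | 204 0-4 | 201 4-6 | 203 6-11 | 200 11-18 | 202 18-23 |
Completion: 200=18  201=6  202=23  203=11  204=4
Waiting(204) = turnaround − burst = 4 − 4 = 0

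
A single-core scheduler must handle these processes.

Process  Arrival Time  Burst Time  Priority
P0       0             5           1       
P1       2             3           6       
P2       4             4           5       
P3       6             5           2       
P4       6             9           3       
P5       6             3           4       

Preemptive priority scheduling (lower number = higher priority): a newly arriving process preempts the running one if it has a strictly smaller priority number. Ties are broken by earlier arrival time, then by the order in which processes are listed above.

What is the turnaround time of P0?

Timeline: | P0 0-5 | P2 5-6 | P3 6-11 | P4 11-20 | P5 20-23 | P2 23-26 | P1 26-29 |
Completion: P0=5  P1=29  P2=26  P3=11  P4=20  P5=23
Turnaround(P0) = completion − arrival = 5 − 0 = 5

5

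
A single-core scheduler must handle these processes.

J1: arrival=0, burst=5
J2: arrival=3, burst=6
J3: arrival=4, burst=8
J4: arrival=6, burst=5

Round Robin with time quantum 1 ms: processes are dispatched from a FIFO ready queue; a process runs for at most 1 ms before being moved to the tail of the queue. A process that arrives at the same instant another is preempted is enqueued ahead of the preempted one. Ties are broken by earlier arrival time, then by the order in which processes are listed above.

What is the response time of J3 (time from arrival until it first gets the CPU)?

Gantt: | J1 0-3 | J2 3-4 | J1 4-5 | J3 5-6 | J2 6-7 | J1 7-8 | J4 8-9 | J3 9-10 | J2 10-11 | J4 11-12 | J3 12-13 | J2 13-14 | J4 14-15 | J3 15-16 | J2 16-17 | J4 17-18 | J3 18-19 | J2 19-20 | J4 20-21 | J3 21-24 |
Completion: J1=8  J2=20  J3=24  J4=21
Response(J3) = first start − arrival = 5 − 4 = 1

1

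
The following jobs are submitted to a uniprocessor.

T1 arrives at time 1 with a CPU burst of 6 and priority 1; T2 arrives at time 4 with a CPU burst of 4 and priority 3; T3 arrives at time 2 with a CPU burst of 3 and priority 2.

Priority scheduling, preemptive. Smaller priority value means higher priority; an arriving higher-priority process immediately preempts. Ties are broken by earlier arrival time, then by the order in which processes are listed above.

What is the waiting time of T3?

5

Schedule: | idle 0-1 | T1 1-7 | T3 7-10 | T2 10-14 |
Completion: T1=7  T2=14  T3=10
Waiting(T3) = turnaround − burst = 8 − 3 = 5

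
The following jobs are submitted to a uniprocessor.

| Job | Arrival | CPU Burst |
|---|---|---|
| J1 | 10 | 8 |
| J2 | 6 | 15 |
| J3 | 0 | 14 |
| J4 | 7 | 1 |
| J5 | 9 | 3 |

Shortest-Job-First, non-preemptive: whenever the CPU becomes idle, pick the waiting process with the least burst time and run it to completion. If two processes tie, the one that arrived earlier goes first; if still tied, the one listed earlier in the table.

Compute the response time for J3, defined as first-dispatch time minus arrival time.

Gantt: | J3 0-14 | J4 14-15 | J5 15-18 | J1 18-26 | J2 26-41 |
Completion: J1=26  J2=41  J3=14  J4=15  J5=18
Turnaround (C−A): J1=16  J2=35  J3=14  J4=8  J5=9
Response(J3) = first start − arrival = 0 − 0 = 0

0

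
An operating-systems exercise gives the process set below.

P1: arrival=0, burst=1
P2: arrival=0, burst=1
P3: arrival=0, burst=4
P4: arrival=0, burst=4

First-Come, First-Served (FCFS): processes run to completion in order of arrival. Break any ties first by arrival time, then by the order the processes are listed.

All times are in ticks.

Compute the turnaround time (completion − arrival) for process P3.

Schedule: | P1 0-1 | P2 1-2 | P3 2-6 | P4 6-10 |
Completion: P1=1  P2=2  P3=6  P4=10
Turnaround (C−A): P1=1  P2=2  P3=6  P4=10
Turnaround(P3) = completion − arrival = 6 − 0 = 6

6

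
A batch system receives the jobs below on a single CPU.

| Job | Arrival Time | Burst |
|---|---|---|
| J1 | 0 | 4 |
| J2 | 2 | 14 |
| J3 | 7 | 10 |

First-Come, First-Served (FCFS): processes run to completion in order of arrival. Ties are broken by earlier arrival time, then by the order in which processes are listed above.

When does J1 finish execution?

4

Schedule: | J1 0-4 | J2 4-18 | J3 18-28 |
Completion: J1=4  J2=18  J3=28
Turnaround (C−A): J1=4  J2=16  J3=21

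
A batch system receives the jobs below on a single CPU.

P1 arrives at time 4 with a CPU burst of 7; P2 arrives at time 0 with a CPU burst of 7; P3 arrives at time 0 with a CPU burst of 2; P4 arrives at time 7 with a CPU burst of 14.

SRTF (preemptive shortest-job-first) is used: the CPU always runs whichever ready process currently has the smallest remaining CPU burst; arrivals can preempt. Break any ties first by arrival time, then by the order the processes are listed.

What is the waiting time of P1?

5

Schedule: | P3 0-2 | P2 2-9 | P1 9-16 | P4 16-30 |
Completion: P1=16  P2=9  P3=2  P4=30
Turnaround (C−A): P1=12  P2=9  P3=2  P4=23
Waiting(P1) = turnaround − burst = 12 − 7 = 5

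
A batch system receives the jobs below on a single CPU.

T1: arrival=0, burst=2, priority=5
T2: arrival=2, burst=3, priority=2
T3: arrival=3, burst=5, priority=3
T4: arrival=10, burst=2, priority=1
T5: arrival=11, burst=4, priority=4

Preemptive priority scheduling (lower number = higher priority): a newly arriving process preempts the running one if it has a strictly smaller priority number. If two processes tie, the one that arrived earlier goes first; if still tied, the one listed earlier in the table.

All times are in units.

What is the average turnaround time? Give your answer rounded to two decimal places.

3.80

Schedule: | T1 0-2 | T2 2-5 | T3 5-10 | T4 10-12 | T5 12-16 |
Completion: T1=2  T2=5  T3=10  T4=12  T5=16
Turnaround (C−A): T1=2  T2=3  T3=7  T4=2  T5=5
Turnaround times: T1=2, T2=3, T3=7, T4=2, T5=5
Average turnaround = (2+3+7+2+5) / 5 = 19/5 = 3.80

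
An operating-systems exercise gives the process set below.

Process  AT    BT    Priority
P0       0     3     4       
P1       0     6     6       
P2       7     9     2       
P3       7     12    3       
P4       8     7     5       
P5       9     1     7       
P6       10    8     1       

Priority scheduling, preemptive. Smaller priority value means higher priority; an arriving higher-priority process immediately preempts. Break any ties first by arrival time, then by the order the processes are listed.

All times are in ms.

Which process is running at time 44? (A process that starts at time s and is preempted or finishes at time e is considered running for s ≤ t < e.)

P1

Schedule: | P0 0-3 | P1 3-7 | P2 7-10 | P6 10-18 | P2 18-24 | P3 24-36 | P4 36-43 | P1 43-45 | P5 45-46 |
Completion: P0=3  P1=45  P2=24  P3=36  P4=43  P5=46  P6=18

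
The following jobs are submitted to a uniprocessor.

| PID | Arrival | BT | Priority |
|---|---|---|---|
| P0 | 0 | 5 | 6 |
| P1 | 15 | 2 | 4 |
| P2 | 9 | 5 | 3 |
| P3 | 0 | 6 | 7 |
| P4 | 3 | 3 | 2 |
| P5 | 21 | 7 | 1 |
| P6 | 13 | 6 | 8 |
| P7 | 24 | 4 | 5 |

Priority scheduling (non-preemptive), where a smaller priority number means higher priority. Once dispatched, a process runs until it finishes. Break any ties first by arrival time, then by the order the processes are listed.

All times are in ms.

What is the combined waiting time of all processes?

Gantt: | P0 0-5 | P4 5-8 | P3 8-14 | P2 14-19 | P1 19-21 | P5 21-28 | P7 28-32 | P6 32-38 |
Completion: P0=5  P1=21  P2=19  P3=14  P4=8  P5=28  P6=38  P7=32
Turnaround (C−A): P0=5  P1=6  P2=10  P3=14  P4=5  P5=7  P6=25  P7=8
Waiting = turnaround − burst: P0=0, P1=4, P2=5, P3=8, P4=2, P5=0, P6=19, P7=4
Total waiting = 0 + 4 + 5 + 8 + 2 + 0 + 19 + 4 = 42

42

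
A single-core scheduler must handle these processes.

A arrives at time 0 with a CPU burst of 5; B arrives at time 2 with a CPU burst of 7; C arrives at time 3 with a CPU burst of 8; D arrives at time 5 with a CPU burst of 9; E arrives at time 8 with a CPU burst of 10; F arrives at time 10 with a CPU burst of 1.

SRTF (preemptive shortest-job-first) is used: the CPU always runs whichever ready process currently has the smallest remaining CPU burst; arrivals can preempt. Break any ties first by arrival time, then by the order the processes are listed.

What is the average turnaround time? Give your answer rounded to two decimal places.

Schedule: | A 0-5 | B 5-10 | F 10-11 | B 11-13 | C 13-21 | D 21-30 | E 30-40 |
Completion: A=5  B=13  C=21  D=30  E=40  F=11
Turnaround (C−A): A=5  B=11  C=18  D=25  E=32  F=1
Turnaround times: A=5, B=11, C=18, D=25, E=32, F=1
Average turnaround = (5+11+18+25+32+1) / 6 = 92/6 = 15.33

15.33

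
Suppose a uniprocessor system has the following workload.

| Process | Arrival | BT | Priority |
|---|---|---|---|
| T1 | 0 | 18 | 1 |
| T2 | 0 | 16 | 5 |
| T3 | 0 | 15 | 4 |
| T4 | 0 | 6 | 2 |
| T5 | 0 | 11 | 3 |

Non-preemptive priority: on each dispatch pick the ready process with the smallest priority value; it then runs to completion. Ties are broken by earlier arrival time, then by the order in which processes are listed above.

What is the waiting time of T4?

18

Timeline: | T1 0-18 | T4 18-24 | T5 24-35 | T3 35-50 | T2 50-66 |
Completion: T1=18  T2=66  T3=50  T4=24  T5=35
Turnaround (C−A): T1=18  T2=66  T3=50  T4=24  T5=35
Waiting(T4) = turnaround − burst = 24 − 6 = 18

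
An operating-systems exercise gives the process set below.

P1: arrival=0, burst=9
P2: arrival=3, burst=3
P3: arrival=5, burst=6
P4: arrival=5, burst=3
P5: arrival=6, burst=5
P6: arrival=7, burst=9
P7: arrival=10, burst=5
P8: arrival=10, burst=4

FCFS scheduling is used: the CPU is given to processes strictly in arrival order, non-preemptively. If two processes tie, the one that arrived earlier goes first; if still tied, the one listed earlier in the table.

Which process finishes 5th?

P5

Schedule: | P1 0-9 | P2 9-12 | P3 12-18 | P4 18-21 | P5 21-26 | P6 26-35 | P7 35-40 | P8 40-44 |
Completion: P1=9  P2=12  P3=18  P4=21  P5=26  P6=35  P7=40  P8=44
Turnaround (C−A): P1=9  P2=9  P3=13  P4=16  P5=20  P6=28  P7=30  P8=34
Finish order: P1 → P2 → P3 → P4 → P5 → P6 → P7 → P8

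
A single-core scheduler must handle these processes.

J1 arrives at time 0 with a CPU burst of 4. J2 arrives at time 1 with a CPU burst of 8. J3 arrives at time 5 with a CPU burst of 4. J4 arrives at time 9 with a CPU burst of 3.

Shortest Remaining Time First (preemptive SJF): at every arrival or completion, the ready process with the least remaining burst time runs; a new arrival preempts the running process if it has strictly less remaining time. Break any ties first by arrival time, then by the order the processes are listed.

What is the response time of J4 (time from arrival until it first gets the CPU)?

0

Timeline: | J1 0-4 | J2 4-5 | J3 5-9 | J4 9-12 | J2 12-19 |
Completion: J1=4  J2=19  J3=9  J4=12
Turnaround (C−A): J1=4  J2=18  J3=4  J4=3
Response(J4) = first start − arrival = 9 − 9 = 0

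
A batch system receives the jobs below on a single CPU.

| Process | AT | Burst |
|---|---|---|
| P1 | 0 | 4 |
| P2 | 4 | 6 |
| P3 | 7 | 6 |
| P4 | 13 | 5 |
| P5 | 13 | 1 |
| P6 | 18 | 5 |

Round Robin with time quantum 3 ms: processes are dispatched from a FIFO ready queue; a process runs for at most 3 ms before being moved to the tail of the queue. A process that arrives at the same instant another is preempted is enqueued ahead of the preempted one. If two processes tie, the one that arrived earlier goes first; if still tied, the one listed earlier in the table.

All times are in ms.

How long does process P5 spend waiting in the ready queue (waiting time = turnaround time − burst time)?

6

Gantt: | P1 0-4 | P2 4-7 | P3 7-10 | P2 10-13 | P3 13-16 | P4 16-19 | P5 19-20 | P6 20-23 | P4 23-25 | P6 25-27 |
Completion: P1=4  P2=13  P3=16  P4=25  P5=20  P6=27
Turnaround (C−A): P1=4  P2=9  P3=9  P4=12  P5=7  P6=9
Waiting(P5) = turnaround − burst = 7 − 1 = 6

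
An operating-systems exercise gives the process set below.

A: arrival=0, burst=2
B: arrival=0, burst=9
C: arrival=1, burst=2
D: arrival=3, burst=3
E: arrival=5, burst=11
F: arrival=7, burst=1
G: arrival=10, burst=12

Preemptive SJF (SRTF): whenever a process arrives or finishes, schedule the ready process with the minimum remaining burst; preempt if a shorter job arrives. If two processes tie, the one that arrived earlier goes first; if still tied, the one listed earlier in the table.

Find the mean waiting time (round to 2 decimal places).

Timeline: | A 0-2 | C 2-4 | D 4-7 | F 7-8 | B 8-17 | E 17-28 | G 28-40 |
Completion: A=2  B=17  C=4  D=7  E=28  F=8  G=40
Turnaround (C−A): A=2  B=17  C=3  D=4  E=23  F=1  G=30
Waiting times: A=0, B=8, C=1, D=1, E=12, F=0, G=18
Average waiting = (0+8+1+1+12+0+18) / 7 = 40/7 = 5.71

5.71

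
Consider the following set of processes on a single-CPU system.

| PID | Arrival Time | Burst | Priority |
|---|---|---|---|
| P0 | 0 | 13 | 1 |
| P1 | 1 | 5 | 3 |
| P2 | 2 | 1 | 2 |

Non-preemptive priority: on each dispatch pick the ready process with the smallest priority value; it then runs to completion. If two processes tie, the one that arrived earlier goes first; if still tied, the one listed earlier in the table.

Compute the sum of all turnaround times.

43

Gantt: | P0 0-13 | P2 13-14 | P1 14-19 |
Completion: P0=13  P1=19  P2=14
Turnaround (C−A): P0=13  P1=18  P2=12
Turnaround = completion − arrival: P0=13, P1=18, P2=12
Total turnaround = 13 + 18 + 12 = 43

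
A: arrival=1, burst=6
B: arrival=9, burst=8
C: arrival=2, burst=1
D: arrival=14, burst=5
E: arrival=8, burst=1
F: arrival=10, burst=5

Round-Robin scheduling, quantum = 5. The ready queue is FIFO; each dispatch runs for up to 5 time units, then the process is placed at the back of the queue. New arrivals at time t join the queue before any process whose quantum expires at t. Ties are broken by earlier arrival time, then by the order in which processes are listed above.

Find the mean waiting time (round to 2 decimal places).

Timeline: | idle 0-1 | A 1-6 | C 6-7 | A 7-8 | E 8-9 | B 9-14 | F 14-19 | D 19-24 | B 24-27 |
Completion: A=8  B=27  C=7  D=24  E=9  F=19
Waiting times: A=1, B=10, C=4, D=5, E=0, F=4
Average waiting = (1+10+4+5+0+4) / 6 = 24/6 = 4.00

4.00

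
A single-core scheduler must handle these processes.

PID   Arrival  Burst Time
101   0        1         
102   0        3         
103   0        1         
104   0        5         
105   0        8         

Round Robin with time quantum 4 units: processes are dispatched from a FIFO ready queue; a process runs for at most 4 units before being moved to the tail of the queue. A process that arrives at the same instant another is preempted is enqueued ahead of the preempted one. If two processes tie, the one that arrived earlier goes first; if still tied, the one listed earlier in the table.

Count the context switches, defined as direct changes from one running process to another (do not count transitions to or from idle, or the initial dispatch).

6

Schedule: | 101 0-1 | 102 1-4 | 103 4-5 | 104 5-9 | 105 9-13 | 104 13-14 | 105 14-18 |
Completion: 101=1  102=4  103=5  104=14  105=18
Turnaround (C−A): 101=1  102=4  103=5  104=14  105=18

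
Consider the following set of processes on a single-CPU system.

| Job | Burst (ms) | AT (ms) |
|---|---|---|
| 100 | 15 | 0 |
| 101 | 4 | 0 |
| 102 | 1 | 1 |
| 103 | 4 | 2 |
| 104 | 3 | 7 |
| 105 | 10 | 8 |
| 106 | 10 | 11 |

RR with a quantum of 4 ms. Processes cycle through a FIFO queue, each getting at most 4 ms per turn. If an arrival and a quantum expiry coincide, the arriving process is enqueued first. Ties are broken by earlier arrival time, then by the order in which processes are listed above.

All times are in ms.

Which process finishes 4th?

Timeline: | 100 0-4 | 101 4-8 | 102 8-9 | 103 9-13 | 100 13-17 | 104 17-20 | 105 20-24 | 106 24-28 | 100 28-32 | 105 32-36 | 106 36-40 | 100 40-43 | 105 43-45 | 106 45-47 |
Completion: 100=43  101=8  102=9  103=13  104=20  105=45  106=47
Finish order: 101 → 102 → 103 → 104 → 100 → 105 → 106

104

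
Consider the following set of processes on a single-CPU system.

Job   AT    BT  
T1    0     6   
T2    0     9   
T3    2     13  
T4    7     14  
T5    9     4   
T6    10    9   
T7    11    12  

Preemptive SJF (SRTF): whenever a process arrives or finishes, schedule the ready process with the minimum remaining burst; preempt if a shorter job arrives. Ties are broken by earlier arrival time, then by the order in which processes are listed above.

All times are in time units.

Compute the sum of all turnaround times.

187

Timeline: | T1 0-6 | T2 6-9 | T5 9-13 | T2 13-19 | T6 19-28 | T7 28-40 | T3 40-53 | T4 53-67 |
Completion: T1=6  T2=19  T3=53  T4=67  T5=13  T6=28  T7=40
Turnaround (C−A): T1=6  T2=19  T3=51  T4=60  T5=4  T6=18  T7=29
Turnaround = completion − arrival: T1=6, T2=19, T3=51, T4=60, T5=4, T6=18, T7=29
Total turnaround = 6 + 19 + 51 + 60 + 4 + 18 + 29 = 187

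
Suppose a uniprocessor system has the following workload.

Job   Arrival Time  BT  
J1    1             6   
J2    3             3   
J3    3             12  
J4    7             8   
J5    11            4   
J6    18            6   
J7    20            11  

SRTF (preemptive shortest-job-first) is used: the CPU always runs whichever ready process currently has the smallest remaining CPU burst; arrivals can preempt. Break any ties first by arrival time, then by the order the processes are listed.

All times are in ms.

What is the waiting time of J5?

0

Schedule: | idle 0-1 | J1 1-3 | J2 3-6 | J1 6-10 | J4 10-11 | J5 11-15 | J4 15-22 | J6 22-28 | J7 28-39 | J3 39-51 |
Completion: J1=10  J2=6  J3=51  J4=22  J5=15  J6=28  J7=39
Waiting(J5) = turnaround − burst = 4 − 4 = 0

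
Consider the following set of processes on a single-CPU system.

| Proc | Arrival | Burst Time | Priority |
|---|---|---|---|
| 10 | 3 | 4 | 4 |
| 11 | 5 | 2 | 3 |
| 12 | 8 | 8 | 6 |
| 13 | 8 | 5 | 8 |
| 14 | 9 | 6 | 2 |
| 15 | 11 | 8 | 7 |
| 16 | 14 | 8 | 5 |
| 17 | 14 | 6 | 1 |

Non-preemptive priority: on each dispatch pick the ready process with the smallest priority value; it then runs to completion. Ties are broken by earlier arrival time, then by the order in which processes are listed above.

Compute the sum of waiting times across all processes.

Schedule: | idle 0-3 | 10 3-7 | 11 7-9 | 14 9-15 | 17 15-21 | 16 21-29 | 12 29-37 | 15 37-45 | 13 45-50 |
Completion: 10=7  11=9  12=37  13=50  14=15  15=45  16=29  17=21
Turnaround (C−A): 10=4  11=4  12=29  13=42  14=6  15=34  16=15  17=7
Waiting = turnaround − burst: 10=0, 11=2, 12=21, 13=37, 14=0, 15=26, 16=7, 17=1
Total waiting = 0 + 2 + 21 + 37 + 0 + 26 + 7 + 1 = 94

94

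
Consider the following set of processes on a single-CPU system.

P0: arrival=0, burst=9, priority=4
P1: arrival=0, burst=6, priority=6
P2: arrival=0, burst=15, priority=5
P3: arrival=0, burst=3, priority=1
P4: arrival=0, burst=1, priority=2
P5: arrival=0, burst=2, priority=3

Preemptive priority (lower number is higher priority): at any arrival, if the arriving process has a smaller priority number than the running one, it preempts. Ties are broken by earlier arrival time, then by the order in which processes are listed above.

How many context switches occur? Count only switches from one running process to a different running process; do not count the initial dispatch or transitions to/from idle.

5

Schedule: | P3 0-3 | P4 3-4 | P5 4-6 | P0 6-15 | P2 15-30 | P1 30-36 |
Completion: P0=15  P1=36  P2=30  P3=3  P4=4  P5=6
Turnaround (C−A): P0=15  P1=36  P2=30  P3=3  P4=4  P5=6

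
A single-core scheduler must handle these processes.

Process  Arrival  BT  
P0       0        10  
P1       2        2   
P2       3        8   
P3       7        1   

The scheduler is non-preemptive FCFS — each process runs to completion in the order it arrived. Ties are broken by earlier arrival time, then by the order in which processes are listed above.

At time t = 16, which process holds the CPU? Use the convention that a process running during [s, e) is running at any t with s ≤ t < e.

P2

Schedule: | P0 0-10 | P1 10-12 | P2 12-20 | P3 20-21 |
Completion: P0=10  P1=12  P2=20  P3=21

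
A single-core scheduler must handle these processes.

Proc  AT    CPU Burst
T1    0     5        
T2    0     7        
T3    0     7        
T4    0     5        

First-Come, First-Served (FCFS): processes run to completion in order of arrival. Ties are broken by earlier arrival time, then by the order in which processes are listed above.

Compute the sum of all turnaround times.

Gantt: | T1 0-5 | T2 5-12 | T3 12-19 | T4 19-24 |
Completion: T1=5  T2=12  T3=19  T4=24
Turnaround = completion − arrival: T1=5, T2=12, T3=19, T4=24
Total turnaround = 5 + 12 + 19 + 24 = 60

60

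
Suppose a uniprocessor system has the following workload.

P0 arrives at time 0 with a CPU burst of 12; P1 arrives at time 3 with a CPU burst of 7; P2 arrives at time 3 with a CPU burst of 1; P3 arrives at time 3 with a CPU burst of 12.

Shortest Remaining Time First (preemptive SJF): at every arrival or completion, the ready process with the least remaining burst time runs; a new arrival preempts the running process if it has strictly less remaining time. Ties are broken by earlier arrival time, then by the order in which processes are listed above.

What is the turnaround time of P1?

8

Timeline: | P0 0-3 | P2 3-4 | P1 4-11 | P0 11-20 | P3 20-32 |
Completion: P0=20  P1=11  P2=4  P3=32
Turnaround(P1) = completion − arrival = 11 − 3 = 8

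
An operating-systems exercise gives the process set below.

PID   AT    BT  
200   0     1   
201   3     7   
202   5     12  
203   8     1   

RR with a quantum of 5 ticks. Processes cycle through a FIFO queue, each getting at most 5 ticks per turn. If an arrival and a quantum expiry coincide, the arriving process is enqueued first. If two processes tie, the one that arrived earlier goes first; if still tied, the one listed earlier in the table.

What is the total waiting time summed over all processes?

Schedule: | 200 0-1 | idle 1-3 | 201 3-8 | 202 8-13 | 203 13-14 | 201 14-16 | 202 16-23 |
Completion: 200=1  201=16  202=23  203=14
Waiting = turnaround − burst: 200=0, 201=6, 202=6, 203=5
Total waiting = 0 + 6 + 6 + 5 = 17

17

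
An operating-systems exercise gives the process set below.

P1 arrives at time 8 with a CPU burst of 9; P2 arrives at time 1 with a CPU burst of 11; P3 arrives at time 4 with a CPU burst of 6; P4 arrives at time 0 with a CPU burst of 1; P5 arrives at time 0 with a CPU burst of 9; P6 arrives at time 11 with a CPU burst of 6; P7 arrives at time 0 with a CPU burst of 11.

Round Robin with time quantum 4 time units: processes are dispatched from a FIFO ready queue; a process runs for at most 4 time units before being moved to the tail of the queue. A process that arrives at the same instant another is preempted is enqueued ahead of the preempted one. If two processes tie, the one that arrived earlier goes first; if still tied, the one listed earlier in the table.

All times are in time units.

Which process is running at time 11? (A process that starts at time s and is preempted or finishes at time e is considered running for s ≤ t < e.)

P2

Timeline: | P4 0-1 | P5 1-5 | P7 5-9 | P2 9-13 | P3 13-17 | P5 17-21 | P1 21-25 | P7 25-29 | P6 29-33 | P2 33-37 | P3 37-39 | P5 39-40 | P1 40-44 | P7 44-47 | P6 47-49 | P2 49-52 | P1 52-53 |
Completion: P1=53  P2=52  P3=39  P4=1  P5=40  P6=49  P7=47
Turnaround (C−A): P1=45  P2=51  P3=35  P4=1  P5=40  P6=38  P7=47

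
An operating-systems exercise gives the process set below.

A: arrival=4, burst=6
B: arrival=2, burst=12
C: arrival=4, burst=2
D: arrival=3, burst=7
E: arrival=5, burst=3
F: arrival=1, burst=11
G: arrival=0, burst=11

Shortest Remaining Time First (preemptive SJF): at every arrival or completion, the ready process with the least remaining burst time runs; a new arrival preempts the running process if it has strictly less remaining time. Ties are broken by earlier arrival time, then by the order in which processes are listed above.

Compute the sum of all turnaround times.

Schedule: | G 0-3 | D 3-4 | C 4-6 | E 6-9 | D 9-15 | A 15-21 | G 21-29 | F 29-40 | B 40-52 |
Completion: A=21  B=52  C=6  D=15  E=9  F=40  G=29
Turnaround (C−A): A=17  B=50  C=2  D=12  E=4  F=39  G=29
Turnaround = completion − arrival: A=17, B=50, C=2, D=12, E=4, F=39, G=29
Total turnaround = 17 + 50 + 2 + 12 + 4 + 39 + 29 = 153

153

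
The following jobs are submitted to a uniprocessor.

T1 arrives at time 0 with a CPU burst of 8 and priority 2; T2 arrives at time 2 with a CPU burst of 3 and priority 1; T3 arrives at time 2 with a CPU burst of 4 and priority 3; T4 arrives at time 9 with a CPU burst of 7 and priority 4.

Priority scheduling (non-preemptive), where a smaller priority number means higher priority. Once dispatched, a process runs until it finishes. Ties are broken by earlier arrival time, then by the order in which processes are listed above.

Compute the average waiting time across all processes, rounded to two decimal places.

5.25

Gantt: | T1 0-8 | T2 8-11 | T3 11-15 | T4 15-22 |
Completion: T1=8  T2=11  T3=15  T4=22
Turnaround (C−A): T1=8  T2=9  T3=13  T4=13
Waiting times: T1=0, T2=6, T3=9, T4=6
Average waiting = (0+6+9+6) / 4 = 21/4 = 5.25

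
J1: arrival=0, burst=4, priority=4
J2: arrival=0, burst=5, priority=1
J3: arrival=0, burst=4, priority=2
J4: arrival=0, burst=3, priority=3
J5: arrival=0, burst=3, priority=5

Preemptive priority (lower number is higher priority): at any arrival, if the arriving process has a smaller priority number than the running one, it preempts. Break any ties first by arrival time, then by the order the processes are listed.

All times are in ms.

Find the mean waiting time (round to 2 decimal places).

8.40

Timeline: | J2 0-5 | J3 5-9 | J4 9-12 | J1 12-16 | J5 16-19 |
Completion: J1=16  J2=5  J3=9  J4=12  J5=19
Turnaround (C−A): J1=16  J2=5  J3=9  J4=12  J5=19
Waiting times: J1=12, J2=0, J3=5, J4=9, J5=16
Average waiting = (12+0+5+9+16) / 5 = 42/5 = 8.40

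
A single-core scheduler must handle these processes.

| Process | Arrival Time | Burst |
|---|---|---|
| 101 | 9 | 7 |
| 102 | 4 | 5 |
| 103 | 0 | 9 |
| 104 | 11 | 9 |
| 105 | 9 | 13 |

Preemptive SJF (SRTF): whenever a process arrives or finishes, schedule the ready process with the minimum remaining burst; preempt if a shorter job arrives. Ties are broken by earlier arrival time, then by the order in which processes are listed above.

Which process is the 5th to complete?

105

Gantt: | 103 0-9 | 102 9-14 | 101 14-21 | 104 21-30 | 105 30-43 |
Completion: 101=21  102=14  103=9  104=30  105=43
Turnaround (C−A): 101=12  102=10  103=9  104=19  105=34
Finish order: 103 → 102 → 101 → 104 → 105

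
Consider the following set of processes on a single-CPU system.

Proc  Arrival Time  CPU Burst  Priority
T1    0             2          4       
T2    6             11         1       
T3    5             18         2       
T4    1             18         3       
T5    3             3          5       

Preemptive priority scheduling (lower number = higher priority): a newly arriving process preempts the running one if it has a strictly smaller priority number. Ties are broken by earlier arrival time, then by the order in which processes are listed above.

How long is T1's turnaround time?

Schedule: | T1 0-1 | T4 1-5 | T3 5-6 | T2 6-17 | T3 17-34 | T4 34-48 | T1 48-49 | T5 49-52 |
Completion: T1=49  T2=17  T3=34  T4=48  T5=52
Turnaround(T1) = completion − arrival = 49 − 0 = 49

49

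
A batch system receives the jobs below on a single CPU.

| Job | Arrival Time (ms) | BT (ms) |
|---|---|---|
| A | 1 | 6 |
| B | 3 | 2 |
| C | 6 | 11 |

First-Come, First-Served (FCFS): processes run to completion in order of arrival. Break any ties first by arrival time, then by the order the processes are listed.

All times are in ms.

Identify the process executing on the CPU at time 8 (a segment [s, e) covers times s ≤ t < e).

B

Timeline: | idle 0-1 | A 1-7 | B 7-9 | C 9-20 |
Completion: A=7  B=9  C=20
Turnaround (C−A): A=6  B=6  C=14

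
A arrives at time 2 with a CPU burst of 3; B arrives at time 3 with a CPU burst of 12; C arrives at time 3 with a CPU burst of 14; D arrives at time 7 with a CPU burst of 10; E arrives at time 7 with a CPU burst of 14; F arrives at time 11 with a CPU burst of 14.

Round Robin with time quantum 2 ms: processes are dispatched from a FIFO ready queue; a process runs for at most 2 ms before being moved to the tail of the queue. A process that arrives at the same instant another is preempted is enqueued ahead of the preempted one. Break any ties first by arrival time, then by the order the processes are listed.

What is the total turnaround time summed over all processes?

279

Gantt: | idle 0-2 | A 2-4 | B 4-6 | C 6-8 | A 8-9 | B 9-11 | D 11-13 | E 13-15 | C 15-17 | F 17-19 | B 19-21 | D 21-23 | E 23-25 | C 25-27 | F 27-29 | B 29-31 | D 31-33 | E 33-35 | C 35-37 | F 37-39 | B 39-41 | D 41-43 | E 43-45 | C 45-47 | F 47-49 | B 49-51 | D 51-53 | E 53-55 | C 55-57 | F 57-59 | E 59-61 | C 61-63 | F 63-65 | E 65-67 | F 67-69 |
Completion: A=9  B=51  C=63  D=53  E=67  F=69
Turnaround (C−A): A=7  B=48  C=60  D=46  E=60  F=58
Turnaround = completion − arrival: A=7, B=48, C=60, D=46, E=60, F=58
Total turnaround = 7 + 48 + 60 + 46 + 60 + 58 = 279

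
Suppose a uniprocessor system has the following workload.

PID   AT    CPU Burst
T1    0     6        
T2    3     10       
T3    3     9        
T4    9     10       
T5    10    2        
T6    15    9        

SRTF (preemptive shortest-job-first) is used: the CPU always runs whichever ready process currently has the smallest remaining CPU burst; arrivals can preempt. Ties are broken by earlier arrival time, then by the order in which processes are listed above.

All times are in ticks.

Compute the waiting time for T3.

Schedule: | T1 0-6 | T3 6-10 | T5 10-12 | T3 12-17 | T6 17-26 | T2 26-36 | T4 36-46 |
Completion: T1=6  T2=36  T3=17  T4=46  T5=12  T6=26
Turnaround (C−A): T1=6  T2=33  T3=14  T4=37  T5=2  T6=11
Waiting(T3) = turnaround − burst = 14 − 9 = 5

5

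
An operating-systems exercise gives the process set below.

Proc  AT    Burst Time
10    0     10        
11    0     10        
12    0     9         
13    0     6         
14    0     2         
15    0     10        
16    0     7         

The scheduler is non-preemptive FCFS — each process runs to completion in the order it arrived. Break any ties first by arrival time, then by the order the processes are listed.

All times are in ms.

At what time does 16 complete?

Timeline: | 10 0-10 | 11 10-20 | 12 20-29 | 13 29-35 | 14 35-37 | 15 37-47 | 16 47-54 |
Completion: 10=10  11=20  12=29  13=35  14=37  15=47  16=54
Turnaround (C−A): 10=10  11=20  12=29  13=35  14=37  15=47  16=54

54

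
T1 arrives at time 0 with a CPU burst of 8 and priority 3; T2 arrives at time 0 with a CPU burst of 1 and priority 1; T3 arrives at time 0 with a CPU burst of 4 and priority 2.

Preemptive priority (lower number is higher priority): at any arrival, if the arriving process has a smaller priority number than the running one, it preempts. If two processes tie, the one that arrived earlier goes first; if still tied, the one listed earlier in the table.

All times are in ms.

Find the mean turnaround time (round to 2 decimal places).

6.33

Schedule: | T2 0-1 | T3 1-5 | T1 5-13 |
Completion: T1=13  T2=1  T3=5
Turnaround (C−A): T1=13  T2=1  T3=5
Turnaround times: T1=13, T2=1, T3=5
Average turnaround = (13+1+5) / 3 = 19/3 = 6.33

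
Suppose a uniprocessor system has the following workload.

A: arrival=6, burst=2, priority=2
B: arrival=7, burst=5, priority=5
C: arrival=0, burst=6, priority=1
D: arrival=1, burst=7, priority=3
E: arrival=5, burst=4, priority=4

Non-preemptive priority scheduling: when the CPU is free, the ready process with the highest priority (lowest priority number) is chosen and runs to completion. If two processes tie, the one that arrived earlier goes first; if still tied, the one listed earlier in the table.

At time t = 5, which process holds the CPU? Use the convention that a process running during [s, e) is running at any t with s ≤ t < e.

Schedule: | C 0-6 | A 6-8 | D 8-15 | E 15-19 | B 19-24 |
Completion: A=8  B=24  C=6  D=15  E=19
Turnaround (C−A): A=2  B=17  C=6  D=14  E=14

C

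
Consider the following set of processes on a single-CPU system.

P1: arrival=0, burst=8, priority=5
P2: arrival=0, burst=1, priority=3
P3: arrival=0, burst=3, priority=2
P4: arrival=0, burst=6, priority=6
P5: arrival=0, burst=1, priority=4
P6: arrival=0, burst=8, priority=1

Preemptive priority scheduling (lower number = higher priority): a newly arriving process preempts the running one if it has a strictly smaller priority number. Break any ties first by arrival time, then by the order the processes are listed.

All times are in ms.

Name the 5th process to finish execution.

Timeline: | P6 0-8 | P3 8-11 | P2 11-12 | P5 12-13 | P1 13-21 | P4 21-27 |
Completion: P1=21  P2=12  P3=11  P4=27  P5=13  P6=8
Turnaround (C−A): P1=21  P2=12  P3=11  P4=27  P5=13  P6=8
Finish order: P6 → P3 → P2 → P5 → P1 → P4

P1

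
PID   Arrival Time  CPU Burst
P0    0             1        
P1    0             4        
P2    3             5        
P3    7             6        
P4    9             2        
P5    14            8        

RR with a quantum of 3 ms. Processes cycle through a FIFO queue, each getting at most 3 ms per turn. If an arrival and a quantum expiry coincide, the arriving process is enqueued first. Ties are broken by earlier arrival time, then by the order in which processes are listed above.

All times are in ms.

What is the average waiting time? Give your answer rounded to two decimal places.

Gantt: | P0 0-1 | P1 1-4 | P2 4-7 | P1 7-8 | P3 8-11 | P2 11-13 | P4 13-15 | P3 15-18 | P5 18-26 |
Completion: P0=1  P1=8  P2=13  P3=18  P4=15  P5=26
Turnaround (C−A): P0=1  P1=8  P2=10  P3=11  P4=6  P5=12
Waiting times: P0=0, P1=4, P2=5, P3=5, P4=4, P5=4
Average waiting = (0+4+5+5+4+4) / 6 = 22/6 = 3.67

3.67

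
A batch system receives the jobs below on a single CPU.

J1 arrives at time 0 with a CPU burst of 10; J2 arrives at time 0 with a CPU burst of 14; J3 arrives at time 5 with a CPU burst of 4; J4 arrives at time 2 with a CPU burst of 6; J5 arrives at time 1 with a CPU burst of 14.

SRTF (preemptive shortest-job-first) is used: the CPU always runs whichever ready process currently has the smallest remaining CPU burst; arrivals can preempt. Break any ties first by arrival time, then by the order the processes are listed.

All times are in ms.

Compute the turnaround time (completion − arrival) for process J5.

Schedule: | J1 0-2 | J4 2-8 | J3 8-12 | J1 12-20 | J2 20-34 | J5 34-48 |
Completion: J1=20  J2=34  J3=12  J4=8  J5=48
Turnaround(J5) = completion − arrival = 48 − 1 = 47

47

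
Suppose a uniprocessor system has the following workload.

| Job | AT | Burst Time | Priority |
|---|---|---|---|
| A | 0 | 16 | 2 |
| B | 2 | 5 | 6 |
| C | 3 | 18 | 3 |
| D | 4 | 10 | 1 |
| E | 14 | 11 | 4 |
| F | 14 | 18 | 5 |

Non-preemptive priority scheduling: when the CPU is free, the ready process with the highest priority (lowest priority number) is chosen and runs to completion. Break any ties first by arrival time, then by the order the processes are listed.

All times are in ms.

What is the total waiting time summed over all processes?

Schedule: | A 0-16 | D 16-26 | C 26-44 | E 44-55 | F 55-73 | B 73-78 |
Completion: A=16  B=78  C=44  D=26  E=55  F=73
Turnaround (C−A): A=16  B=76  C=41  D=22  E=41  F=59
Waiting = turnaround − burst: A=0, B=71, C=23, D=12, E=30, F=41
Total waiting = 0 + 71 + 23 + 12 + 30 + 41 = 177

177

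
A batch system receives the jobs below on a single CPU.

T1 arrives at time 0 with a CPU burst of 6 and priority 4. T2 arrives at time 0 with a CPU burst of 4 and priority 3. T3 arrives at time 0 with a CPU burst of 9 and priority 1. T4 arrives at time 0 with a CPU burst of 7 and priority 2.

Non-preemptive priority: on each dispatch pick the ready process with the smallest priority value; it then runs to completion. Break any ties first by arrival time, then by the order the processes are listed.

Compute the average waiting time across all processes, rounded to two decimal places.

11.25

Gantt: | T3 0-9 | T4 9-16 | T2 16-20 | T1 20-26 |
Completion: T1=26  T2=20  T3=9  T4=16
Waiting times: T1=20, T2=16, T3=0, T4=9
Average waiting = (20+16+0+9) / 4 = 45/4 = 11.25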